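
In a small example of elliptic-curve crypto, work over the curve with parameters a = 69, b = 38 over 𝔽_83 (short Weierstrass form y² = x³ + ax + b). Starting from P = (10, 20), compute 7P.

Double-and-add on 7 = (111)₂. Start with P = (10, 20) for the leading 1-bit.
double: tangent at (10, 20): λ = (3·10² + 69)/(2·20) ≡ 37/40. 40⁻¹ ≡ 27 (mod 83) since 40·27 = 1080 ≡ 1, so λ ≡ 37·27 ≡ 3.
  x = λ² - 10 - 10 = 9 - 20 ≡ 72; y = λ·(10 - 72) - 20 ≡ 43. → (72, 43)
add P: (72, 43) + (10, 20). λ = (20 - 43)/(10 - 72) ≡ 60/21 mod 83. 21⁻¹ ≡ 4 (mod 83), so λ ≡ 74.
  x = λ² - 72 - 10 = 5476 - 82 ≡ 82; y = λ·(72 - 82) - 43 ≡ 47. → (82, 47)
double: tangent at (82, 47): λ = (3·82² + 69)/(2·47) ≡ 72/11. 11⁻¹ ≡ 68 (mod 83), so λ ≡ 72·68 ≡ 82.
  x = λ² - 82 - 82 = 6724 - 164 ≡ 3; y = λ·(82 - 3) - 47 ≡ 40. → (3, 40)
add P: (3, 40) + (10, 20). λ = (20 - 40)/(10 - 3) ≡ 63/7 mod 83. 7⁻¹ ≡ 12 (mod 83), so λ ≡ 9.
  x = λ² - 3 - 10 = 81 - 13 ≡ 68; y = λ·(3 - 68) - 40 ≡ 39. → (68, 39)

(68, 39)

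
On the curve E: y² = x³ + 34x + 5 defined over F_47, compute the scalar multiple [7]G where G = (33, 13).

(24, 13)

Double-and-add on 7 = (111)₂. Start with G = (33, 13) for the leading 1-bit.
double: tangent at (33, 13): λ = (3·33² + 34)/(2·13) ≡ 11/26. 26⁻¹ ≡ 38 (mod 47), so λ ≡ 11·38 ≡ 42.
  x = λ² - 33 - 33 = 1764 - 66 ≡ 6; y = λ·(33 - 6) - 13 ≡ 40. → (6, 40)
add G: (6, 40) + (33, 13). λ = (13 - 40)/(33 - 6) ≡ 20/27 mod 47. 27⁻¹ ≡ 7 (mod 47) since 27·7 = 189 ≡ 1, so λ ≡ 46.
  x = λ² - 6 - 33 = 2116 - 39 ≡ 9; y = λ·(6 - 9) - 40 ≡ 10. → (9, 10)
double: tangent at (9, 10): λ = (3·9² + 34)/(2·10) ≡ 42/20. 20⁻¹ ≡ 40 (mod 47) since 20·40 = 800 ≡ 1, so λ ≡ 42·40 ≡ 35.
  x = λ² - 9 - 9 = 1225 - 18 ≡ 32; y = λ·(9 - 32) - 10 ≡ 31. → (32, 31)
add G: (32, 31) + (33, 13). λ = (13 - 31)/(33 - 32) ≡ 29/1 mod 47. 1⁻¹ ≡ 1 (mod 47), so λ ≡ 29.
  x = λ² - 32 - 33 = 841 - 65 ≡ 24; y = λ·(32 - 24) - 31 ≡ 13. → (24, 13)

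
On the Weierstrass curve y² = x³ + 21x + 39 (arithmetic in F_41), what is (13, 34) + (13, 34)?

tangent at (13, 34): λ = (3·13² + 21)/(2·34) ≡ 36/27. 27⁻¹ ≡ 38 (mod 41), so λ ≡ 36·38 ≡ 15.
  x = λ² - 13 - 13 = 225 - 26 ≡ 35; y = λ·(13 - 35) - 34 ≡ 5. → (35, 5)

(35, 5)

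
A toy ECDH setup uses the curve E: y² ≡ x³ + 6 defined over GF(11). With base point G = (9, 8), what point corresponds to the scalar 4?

(4, 9)

Double-and-add on 4 = (100)₂. Start with G = (9, 8) for the leading 1-bit.
double: tangent at (9, 8): λ = (3·9² + 0)/(2·8) ≡ 1/5. 5⁻¹ ≡ 9 (mod 11) since 5·9 = 45 ≡ 1, so λ ≡ 1·9 ≡ 9.
  x = λ² - 9 - 9 = 81 - 18 ≡ 8; y = λ·(9 - 8) - 8 ≡ 1. → (8, 1)
double: tangent at (8, 1): λ = (3·8² + 0)/(2·1) ≡ 5/2. 2⁻¹ ≡ 6 (mod 11) since 2·6 = 12 ≡ 1, so λ ≡ 5·6 ≡ 8.
  x = λ² - 8 - 8 = 64 - 16 ≡ 4; y = λ·(8 - 4) - 1 ≡ 9. → (4, 9)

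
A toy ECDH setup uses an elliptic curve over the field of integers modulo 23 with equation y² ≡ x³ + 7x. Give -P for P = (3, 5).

-(3, 5) = (3, -5 mod 23) = (3, 18).

(3, 18)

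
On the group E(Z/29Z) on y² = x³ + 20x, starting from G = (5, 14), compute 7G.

(24, 6)

Double-and-add on 7 = (111)₂. Start with G = (5, 14) for the leading 1-bit.
double: tangent at (5, 14): λ = (3·5² + 20)/(2·14) ≡ 8/28. 28⁻¹ ≡ 28 (mod 29), so λ ≡ 8·28 ≡ 21.
  x = λ² - 5 - 5 = 441 - 10 ≡ 25; y = λ·(5 - 25) - 14 ≡ 1. → (25, 1)
add G: (25, 1) + (5, 14). λ = (14 - 1)/(5 - 25) ≡ 13/9 mod 29. 9⁻¹ ≡ 13 (mod 29) since 9·13 = 117 ≡ 1, so λ ≡ 24.
  x = λ² - 25 - 5 = 576 - 30 ≡ 24; y = λ·(25 - 24) - 1 ≡ 23. → (24, 23)
double: tangent at (24, 23): λ = (3·24² + 20)/(2·23) ≡ 8/17. 17⁻¹ ≡ 12 (mod 29), so λ ≡ 8·12 ≡ 9.
  x = λ² - 24 - 24 = 81 - 48 ≡ 4; y = λ·(24 - 4) - 23 ≡ 12. → (4, 12)
add G: (4, 12) + (5, 14). λ = (14 - 12)/(5 - 4) ≡ 2/1 mod 29. 1⁻¹ ≡ 1 (mod 29), so λ ≡ 2.
  x = λ² - 4 - 5 = 4 - 9 ≡ 24; y = λ·(4 - 24) - 12 ≡ 6. → (24, 6)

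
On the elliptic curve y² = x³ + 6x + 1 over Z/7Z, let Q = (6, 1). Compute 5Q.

Repeated addition: build up to 5Q.
2Q: tangent at (6, 1): λ = (3·6² + 6)/(2·1) ≡ 2/2. 2⁻¹ ≡ 4 (mod 7), so λ ≡ 2·4 ≡ 1.
  x = λ² - 6 - 6 = 1 - 12 ≡ 3; y = λ·(6 - 3) - 1 ≡ 2. → (3, 2)
3Q: (3, 2) + (6, 1). λ = (1 - 2)/(6 - 3) ≡ 6/3 mod 7. 3⁻¹ ≡ 5 (mod 7), so λ ≡ 2.
  x = λ² - 3 - 6 = 4 - 9 ≡ 2; y = λ·(3 - 2) - 2 ≡ 0. → (2, 0)
4Q: (2, 0) + (6, 1). λ = (1 - 0)/(6 - 2) ≡ 1/4 mod 7. 4⁻¹ ≡ 2 (mod 7), so λ ≡ 2.
  x = λ² - 2 - 6 = 4 - 8 ≡ 3; y = λ·(2 - 3) - 0 ≡ 5. → (3, 5)
5Q: (3, 5) + (6, 1). λ = (1 - 5)/(6 - 3) ≡ 3/3 mod 7. 3⁻¹ ≡ 5 (mod 7) since 3·5 = 15 ≡ 1, so λ ≡ 1.
  x = λ² - 3 - 6 = 1 - 9 ≡ 6; y = λ·(3 - 6) - 5 ≡ 6. → (6, 6)

(6, 6)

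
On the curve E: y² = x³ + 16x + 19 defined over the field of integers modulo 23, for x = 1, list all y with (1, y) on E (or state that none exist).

6, 17

x³ + 16x + 19 = 36 ≡ 13 (mod 23).
Square roots of 13 mod 23: 6 and 17 (since 6² = 36 ≡ 13).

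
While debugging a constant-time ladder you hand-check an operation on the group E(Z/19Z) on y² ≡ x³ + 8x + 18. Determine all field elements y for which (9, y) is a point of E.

none

x³ + 8x + 18 = 819 ≡ 2 (mod 19).
2 is a non-residue mod 19; no y exists.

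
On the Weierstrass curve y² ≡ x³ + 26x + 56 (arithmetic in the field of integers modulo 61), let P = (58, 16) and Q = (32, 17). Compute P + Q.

(20, 6)

(58, 16) + (32, 17). λ = (17 - 16)/(32 - 58) ≡ 1/35 mod 61. 35⁻¹ ≡ 7 (mod 61), so λ ≡ 7.
  x = λ² - 58 - 32 = 49 - 90 ≡ 20; y = λ·(58 - 20) - 16 ≡ 6. → (20, 6)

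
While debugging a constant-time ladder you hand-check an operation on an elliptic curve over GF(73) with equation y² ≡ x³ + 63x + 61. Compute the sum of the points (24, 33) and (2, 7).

(49, 37)

(24, 33) + (2, 7). λ = (7 - 33)/(2 - 24) ≡ 47/51 mod 73. 51⁻¹ ≡ 63 (mod 73) since 51·63 = 3213 ≡ 1, so λ ≡ 41.
  x = λ² - 24 - 2 = 1681 - 26 ≡ 49; y = λ·(24 - 49) - 33 ≡ 37. → (49, 37)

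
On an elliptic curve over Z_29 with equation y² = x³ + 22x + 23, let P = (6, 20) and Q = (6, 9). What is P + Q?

O

The two points share x = 6 and their y-coordinates satisfy 20 + 9 ≡ 0 (mod 29), so they are inverses. Their sum is the point at infinity.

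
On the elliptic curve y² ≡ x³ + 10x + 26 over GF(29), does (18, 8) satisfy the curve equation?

y² = 8² ≡ 6; x³ + 10x + 26 = 6038 ≡ 6 (mod 29). 6 = 6.

yes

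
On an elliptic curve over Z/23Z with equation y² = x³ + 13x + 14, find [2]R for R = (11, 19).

(2, 18)

tangent at (11, 19): λ = (3·11² + 13)/(2·19) ≡ 8/15. 15⁻¹ ≡ 20 (mod 23) since 15·20 = 300 ≡ 1, so λ ≡ 8·20 ≡ 22.
  x = λ² - 11 - 11 = 484 - 22 ≡ 2; y = λ·(11 - 2) - 19 ≡ 18. → (2, 18)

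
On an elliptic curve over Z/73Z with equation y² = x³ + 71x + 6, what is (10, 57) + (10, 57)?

(71, 32)

tangent at (10, 57): λ = (3·10² + 71)/(2·57) ≡ 6/41. 41⁻¹ ≡ 57 (mod 73) since 41·57 = 2337 ≡ 1, so λ ≡ 6·57 ≡ 50.
  x = λ² - 10 - 10 = 2500 - 20 ≡ 71; y = λ·(10 - 71) - 57 ≡ 32. → (71, 32)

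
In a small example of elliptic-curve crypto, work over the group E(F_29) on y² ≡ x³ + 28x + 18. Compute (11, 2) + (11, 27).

The two points share x = 11 and their y-coordinates satisfy 2 + 27 ≡ 0 (mod 29), so they are inverses. Their sum is O.

O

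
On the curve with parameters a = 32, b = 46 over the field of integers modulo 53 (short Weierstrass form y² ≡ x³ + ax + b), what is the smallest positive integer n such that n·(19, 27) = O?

2P: tangent at (19, 27): λ = (3·19² + 32)/(2·27) ≡ 2/1. 1⁻¹ ≡ 1 (mod 53), so λ ≡ 2·1 ≡ 2.
  x = λ² - 19 - 19 = 4 - 38 ≡ 19; y = λ·(19 - 19) - 27 ≡ 26. → (19, 26)
3P: (19, 26) + (19, 27): same x and y₁ ≡ -y₂, so the sum is O.
3P = O, so the order is 3.

3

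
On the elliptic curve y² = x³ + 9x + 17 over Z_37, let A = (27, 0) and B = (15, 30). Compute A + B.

(27, 0) + (15, 30). λ = (30 - 0)/(15 - 27) ≡ 30/25 mod 37. 25⁻¹ ≡ 3 (mod 37) since 25·3 = 75 ≡ 1, so λ ≡ 16.
  x = λ² - 27 - 15 = 256 - 42 ≡ 29; y = λ·(27 - 29) - 0 ≡ 5. → (29, 5)

(29, 5)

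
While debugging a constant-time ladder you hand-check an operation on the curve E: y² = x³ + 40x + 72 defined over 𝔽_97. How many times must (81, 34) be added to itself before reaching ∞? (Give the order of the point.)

5

2P: tangent at (81, 34): λ = (3·81² + 40)/(2·34) ≡ 32/68. 68⁻¹ ≡ 10 (mod 97), so λ ≡ 32·10 ≡ 29.
  x = λ² - 81 - 81 = 841 - 162 ≡ 0; y = λ·(81 - 0) - 34 ≡ 84. → (0, 84)
3P: (0, 84) + (81, 34). λ = (34 - 84)/(81 - 0) ≡ 47/81 mod 97. 81⁻¹ ≡ 6 (mod 97), so λ ≡ 88.
  x = λ² - 0 - 81 = 7744 - 81 ≡ 0; y = λ·(0 - 0) - 84 ≡ 13. → (0, 13)
4P: (0, 13) + (81, 34). λ = (34 - 13)/(81 - 0) ≡ 21/81 mod 97. 81⁻¹ ≡ 6 (mod 97), so λ ≡ 29.
  x = λ² - 0 - 81 = 841 - 81 ≡ 81; y = λ·(0 - 81) - 13 ≡ 63. → (81, 63)
5P: (81, 63) + (81, 34): same x and y₁ ≡ -y₂, so the sum is ∞.
5P = ∞, so the order is 5.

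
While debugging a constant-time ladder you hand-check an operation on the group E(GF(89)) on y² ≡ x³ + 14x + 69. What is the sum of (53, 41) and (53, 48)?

O

The two points share x = 53 and their y-coordinates satisfy 41 + 48 ≡ 0 (mod 89), so they are inverses. Their sum is the point at infinity.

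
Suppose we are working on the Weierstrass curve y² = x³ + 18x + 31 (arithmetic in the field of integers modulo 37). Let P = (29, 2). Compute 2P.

(25, 23)

tangent at (29, 2): λ = (3·29² + 18)/(2·2) ≡ 25/4. 4⁻¹ ≡ 28 (mod 37) since 4·28 = 112 ≡ 1, so λ ≡ 25·28 ≡ 34.
  x = λ² - 29 - 29 = 1156 - 58 ≡ 25; y = λ·(29 - 25) - 2 ≡ 23. → (25, 23)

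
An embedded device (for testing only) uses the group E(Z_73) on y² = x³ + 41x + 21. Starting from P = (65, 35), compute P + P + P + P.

Repeated addition: build up to 4P.
2P: tangent at (65, 35): λ = (3·65² + 41)/(2·35) ≡ 14/70. 70⁻¹ ≡ 24 (mod 73), so λ ≡ 14·24 ≡ 44.
  x = λ² - 65 - 65 = 1936 - 130 ≡ 54; y = λ·(65 - 54) - 35 ≡ 11. → (54, 11)
3P: (54, 11) + (65, 35). λ = (35 - 11)/(65 - 54) ≡ 24/11 mod 73. 11⁻¹ ≡ 20 (mod 73) since 11·20 = 220 ≡ 1, so λ ≡ 42.
  x = λ² - 54 - 65 = 1764 - 119 ≡ 39; y = λ·(54 - 39) - 11 ≡ 35. → (39, 35)
4P: (39, 35) + (65, 35). λ = (35 - 35)/(65 - 39) ≡ 0/26 mod 73. 26⁻¹ ≡ 59 (mod 73), so λ ≡ 0.
  x = λ² - 39 - 65 = 0 - 104 ≡ 42; y = λ·(39 - 42) - 35 ≡ 38. → (42, 38)

(42, 38)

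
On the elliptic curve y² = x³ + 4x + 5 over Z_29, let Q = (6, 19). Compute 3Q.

Repeated addition: build up to 3Q.
2Q: tangent at (6, 19): λ = (3·6² + 4)/(2·19) ≡ 25/9. 9⁻¹ ≡ 13 (mod 29), so λ ≡ 25·13 ≡ 6.
  x = λ² - 6 - 6 = 36 - 12 ≡ 24; y = λ·(6 - 24) - 19 ≡ 18. → (24, 18)
3Q: (24, 18) + (6, 19). λ = (19 - 18)/(6 - 24) ≡ 1/11 mod 29. 11⁻¹ ≡ 8 (mod 29), so λ ≡ 8.
  x = λ² - 24 - 6 = 64 - 30 ≡ 5; y = λ·(24 - 5) - 18 ≡ 18. → (5, 18)

(5, 18)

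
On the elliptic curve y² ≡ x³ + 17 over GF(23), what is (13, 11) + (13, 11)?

tangent at (13, 11): λ = (3·13² + 0)/(2·11) ≡ 1/22. 22⁻¹ ≡ 22 (mod 23) since 22·22 = 484 ≡ 1, so λ ≡ 1·22 ≡ 22.
  x = λ² - 13 - 13 = 484 - 26 ≡ 21; y = λ·(13 - 21) - 11 ≡ 20. → (21, 20)

(21, 20)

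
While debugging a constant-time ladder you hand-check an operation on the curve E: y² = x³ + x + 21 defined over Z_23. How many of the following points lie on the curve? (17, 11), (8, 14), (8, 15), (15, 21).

(17, 11): 11² ≡ 6, rhs ≡ 6 → on.
(8, 14): 14² ≡ 12, rhs ≡ 12 → on.
(8, 15): 15² ≡ 18, rhs ≡ 12 → off.
(15, 21): 21² ≡ 4, rhs ≡ 7 → off.

2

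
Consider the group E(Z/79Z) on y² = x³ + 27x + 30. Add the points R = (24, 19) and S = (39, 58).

(67, 43)

(24, 19) + (39, 58). λ = (58 - 19)/(39 - 24) ≡ 39/15 mod 79. 15⁻¹ ≡ 58 (mod 79) since 15·58 = 870 ≡ 1, so λ ≡ 50.
  x = λ² - 24 - 39 = 2500 - 63 ≡ 67; y = λ·(24 - 67) - 19 ≡ 43. → (67, 43)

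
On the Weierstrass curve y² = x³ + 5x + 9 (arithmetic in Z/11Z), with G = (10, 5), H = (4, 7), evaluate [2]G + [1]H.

(8, 0)

First 2G:
Repeated addition: build up to 2G.
2G: tangent at (10, 5): λ = (3·10² + 5)/(2·5) ≡ 8/10. 10⁻¹ ≡ 10 (mod 11), so λ ≡ 8·10 ≡ 3.
  x = λ² - 10 - 10 = 9 - 20 ≡ 0; y = λ·(10 - 0) - 5 ≡ 3. → (0, 3)
2G = (0, 3).
Finally 2G + H:
(0, 3) + (4, 7). λ = (7 - 3)/(4 - 0) ≡ 4/4 mod 11. 4⁻¹ ≡ 3 (mod 11), so λ ≡ 1.
  x = λ² - 0 - 4 = 1 - 4 ≡ 8; y = λ·(0 - 8) - 3 ≡ 0. → (8, 0)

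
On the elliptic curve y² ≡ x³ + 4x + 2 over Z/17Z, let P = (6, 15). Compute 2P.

(7, 13)

tangent at (6, 15): λ = (3·6² + 4)/(2·15) ≡ 10/13. 13⁻¹ ≡ 4 (mod 17) since 13·4 = 52 ≡ 1, so λ ≡ 10·4 ≡ 6.
  x = λ² - 6 - 6 = 36 - 12 ≡ 7; y = λ·(6 - 7) - 15 ≡ 13. → (7, 13)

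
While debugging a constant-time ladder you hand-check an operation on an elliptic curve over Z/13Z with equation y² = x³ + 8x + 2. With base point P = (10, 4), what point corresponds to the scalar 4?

Double-and-add on 4 = (100)₂. Start with P = (10, 4) for the leading 1-bit.
double: tangent at (10, 4): λ = (3·10² + 8)/(2·4) ≡ 9/8. 8⁻¹ ≡ 5 (mod 13) since 8·5 = 40 ≡ 1, so λ ≡ 9·5 ≡ 6.
  x = λ² - 10 - 10 = 36 - 20 ≡ 3; y = λ·(10 - 3) - 4 ≡ 12. → (3, 12)
double: tangent at (3, 12): λ = (3·3² + 8)/(2·12) ≡ 9/11. 11⁻¹ ≡ 6 (mod 13) since 11·6 = 66 ≡ 1, so λ ≡ 9·6 ≡ 2.
  x = λ² - 3 - 3 = 4 - 6 ≡ 11; y = λ·(3 - 11) - 12 ≡ 11. → (11, 11)

(11, 11)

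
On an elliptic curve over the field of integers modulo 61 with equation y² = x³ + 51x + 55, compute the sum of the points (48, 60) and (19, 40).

(48, 60) + (19, 40). λ = (40 - 60)/(19 - 48) ≡ 41/32 mod 61. 32⁻¹ ≡ 21 (mod 61) since 32·21 = 672 ≡ 1, so λ ≡ 7.
  x = λ² - 48 - 19 = 49 - 67 ≡ 43; y = λ·(48 - 43) - 60 ≡ 36. → (43, 36)

(43, 36)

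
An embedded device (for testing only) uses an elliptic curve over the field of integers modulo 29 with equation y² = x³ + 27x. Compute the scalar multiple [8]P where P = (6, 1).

(16, 2)

Double-and-add on 8 = (1000)₂. Start with P = (6, 1) for the leading 1-bit.
double: tangent at (6, 1): λ = (3·6² + 27)/(2·1) ≡ 19/2. 2⁻¹ ≡ 15 (mod 29), so λ ≡ 19·15 ≡ 24.
  x = λ² - 6 - 6 = 576 - 12 ≡ 13; y = λ·(6 - 13) - 1 ≡ 5. → (13, 5)
double: tangent at (13, 5): λ = (3·13² + 27)/(2·5) ≡ 12/10. 10⁻¹ ≡ 3 (mod 29), so λ ≡ 12·3 ≡ 7.
  x = λ² - 13 - 13 = 49 - 26 ≡ 23; y = λ·(13 - 23) - 5 ≡ 12. → (23, 12)
double: tangent at (23, 12): λ = (3·23² + 27)/(2·12) ≡ 19/24. 24⁻¹ ≡ 23 (mod 29) since 24·23 = 552 ≡ 1, so λ ≡ 19·23 ≡ 2.
  x = λ² - 23 - 23 = 4 - 46 ≡ 16; y = λ·(23 - 16) - 12 ≡ 2. → (16, 2)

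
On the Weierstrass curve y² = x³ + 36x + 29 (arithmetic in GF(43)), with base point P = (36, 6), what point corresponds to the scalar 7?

(2, 18)

Double-and-add on 7 = (111)₂. Start with P = (36, 6) for the leading 1-bit.
double: tangent at (36, 6): λ = (3·36² + 36)/(2·6) ≡ 11/12. 12⁻¹ ≡ 18 (mod 43), so λ ≡ 11·18 ≡ 26.
  x = λ² - 36 - 36 = 676 - 72 ≡ 2; y = λ·(36 - 2) - 6 ≡ 18. → (2, 18)
add P: (2, 18) + (36, 6). λ = (6 - 18)/(36 - 2) ≡ 31/34 mod 43. 34⁻¹ ≡ 19 (mod 43), so λ ≡ 30.
  x = λ² - 2 - 36 = 900 - 38 ≡ 2; y = λ·(2 - 2) - 18 ≡ 25. → (2, 25)
double: tangent at (2, 25): λ = (3·2² + 36)/(2·25) ≡ 5/7. 7⁻¹ ≡ 37 (mod 43), so λ ≡ 5·37 ≡ 13.
  x = λ² - 2 - 2 = 169 - 4 ≡ 36; y = λ·(2 - 36) - 25 ≡ 6. → (36, 6)
add P: tangent at (36, 6): λ = (3·36² + 36)/(2·6) ≡ 11/12. 12⁻¹ ≡ 18 (mod 43), so λ ≡ 11·18 ≡ 26.
  x = λ² - 36 - 36 = 676 - 72 ≡ 2; y = λ·(36 - 2) - 6 ≡ 18. → (2, 18)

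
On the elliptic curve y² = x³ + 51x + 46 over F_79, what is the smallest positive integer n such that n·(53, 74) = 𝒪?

2P: tangent at (53, 74): λ = (3·53² + 51)/(2·74) ≡ 25/69. 69⁻¹ ≡ 71 (mod 79) since 69·71 = 4899 ≡ 1, so λ ≡ 25·71 ≡ 37.
  x = λ² - 53 - 53 = 1369 - 106 ≡ 78; y = λ·(53 - 78) - 74 ≡ 28. → (78, 28)
3P: (78, 28) + (53, 74). λ = (74 - 28)/(53 - 78) ≡ 46/54 mod 79. 54⁻¹ ≡ 60 (mod 79) since 54·60 = 3240 ≡ 1, so λ ≡ 74.
  x = λ² - 78 - 53 = 5476 - 131 ≡ 52; y = λ·(78 - 52) - 28 ≡ 0. → (52, 0)
4P: (52, 0) + (53, 74). λ = (74 - 0)/(53 - 52) ≡ 74/1 mod 79. 1⁻¹ ≡ 1 (mod 79), so λ ≡ 74.
  x = λ² - 52 - 53 = 5476 - 105 ≡ 78; y = λ·(52 - 78) - 0 ≡ 51. → (78, 51)
5P: (78, 51) + (53, 74). λ = (74 - 51)/(53 - 78) ≡ 23/54 mod 79. 54⁻¹ ≡ 60 (mod 79), so λ ≡ 37.
  x = λ² - 78 - 53 = 1369 - 131 ≡ 53; y = λ·(78 - 53) - 51 ≡ 5. → (53, 5)
6P: (53, 5) + (53, 74): same x and y₁ ≡ -y₂, so the sum is 𝒪.
6P = 𝒪, so the order is 6.

6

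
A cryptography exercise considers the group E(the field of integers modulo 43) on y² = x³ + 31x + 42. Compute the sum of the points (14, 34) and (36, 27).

(17, 8)

(14, 34) + (36, 27). λ = (27 - 34)/(36 - 14) ≡ 36/22 mod 43. 22⁻¹ ≡ 2 (mod 43), so λ ≡ 29.
  x = λ² - 14 - 36 = 841 - 50 ≡ 17; y = λ·(14 - 17) - 34 ≡ 8. → (17, 8)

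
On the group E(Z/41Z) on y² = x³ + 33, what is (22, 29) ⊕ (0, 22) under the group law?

(22, 29) + (0, 22). λ = (22 - 29)/(0 - 22) ≡ 34/19 mod 41. 19⁻¹ ≡ 13 (mod 41), so λ ≡ 32.
  x = λ² - 22 - 0 = 1024 - 22 ≡ 18; y = λ·(22 - 18) - 29 ≡ 17. → (18, 17)

(18, 17)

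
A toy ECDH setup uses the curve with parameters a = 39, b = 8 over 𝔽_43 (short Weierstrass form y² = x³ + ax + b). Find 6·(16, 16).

(32, 22)

Write G = (16, 16).
Repeated addition: build up to 6G.
2G: tangent at (16, 16): λ = (3·16² + 39)/(2·16) ≡ 33/32. 32⁻¹ ≡ 39 (mod 43), so λ ≡ 33·39 ≡ 40.
  x = λ² - 16 - 16 = 1600 - 32 ≡ 20; y = λ·(16 - 20) - 16 ≡ 39. → (20, 39)
3G: (20, 39) + (16, 16). λ = (16 - 39)/(16 - 20) ≡ 20/39 mod 43. 39⁻¹ ≡ 32 (mod 43), so λ ≡ 38.
  x = λ² - 20 - 16 = 1444 - 36 ≡ 32; y = λ·(20 - 32) - 39 ≡ 21. → (32, 21)
4G: (32, 21) + (16, 16). λ = (16 - 21)/(16 - 32) ≡ 38/27 mod 43. 27⁻¹ ≡ 8 (mod 43) since 27·8 = 216 ≡ 1, so λ ≡ 3.
  x = λ² - 32 - 16 = 9 - 48 ≡ 4; y = λ·(32 - 4) - 21 ≡ 20. → (4, 20)
5G: (4, 20) + (16, 16). λ = (16 - 20)/(16 - 4) ≡ 39/12 mod 43. 12⁻¹ ≡ 18 (mod 43), so λ ≡ 14.
  x = λ² - 4 - 16 = 196 - 20 ≡ 4; y = λ·(4 - 4) - 20 ≡ 23. → (4, 23)
6G: (4, 23) + (16, 16). λ = (16 - 23)/(16 - 4) ≡ 36/12 mod 43. 12⁻¹ ≡ 18 (mod 43) since 12·18 = 216 ≡ 1, so λ ≡ 3.
  x = λ² - 4 - 16 = 9 - 20 ≡ 32; y = λ·(4 - 32) - 23 ≡ 22. → (32, 22)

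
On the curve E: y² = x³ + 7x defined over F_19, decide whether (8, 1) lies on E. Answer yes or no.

no

y² = 1² ≡ 1; x³ + 7x + 0 = 568 ≡ 17 (mod 19). 1 ≠ 17.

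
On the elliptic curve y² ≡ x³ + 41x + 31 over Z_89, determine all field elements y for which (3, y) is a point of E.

x³ + 41x + 31 = 181 ≡ 3 (mod 89).
3 is a non-residue mod 89; no y exists.

none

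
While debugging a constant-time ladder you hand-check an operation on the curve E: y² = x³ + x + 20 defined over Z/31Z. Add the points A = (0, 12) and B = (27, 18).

(0, 12) + (27, 18). λ = (18 - 12)/(27 - 0) ≡ 6/27 mod 31. 27⁻¹ ≡ 23 (mod 31) since 27·23 = 621 ≡ 1, so λ ≡ 14.
  x = λ² - 0 - 27 = 196 - 27 ≡ 14; y = λ·(0 - 14) - 12 ≡ 9. → (14, 9)

(14, 9)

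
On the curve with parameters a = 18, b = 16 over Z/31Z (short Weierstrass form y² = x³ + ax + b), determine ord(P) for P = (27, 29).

2P: tangent at (27, 29): λ = (3·27² + 18)/(2·29) ≡ 4/27. 27⁻¹ ≡ 23 (mod 31) since 27·23 = 621 ≡ 1, so λ ≡ 4·23 ≡ 30.
  x = λ² - 27 - 27 = 900 - 54 ≡ 9; y = λ·(27 - 9) - 29 ≡ 15. → (9, 15)
3P: (9, 15) + (27, 29). λ = (29 - 15)/(27 - 9) ≡ 14/18 mod 31. 18⁻¹ ≡ 19 (mod 31), so λ ≡ 18.
  x = λ² - 9 - 27 = 324 - 36 ≡ 9; y = λ·(9 - 9) - 15 ≡ 16. → (9, 16)
4P: (9, 16) + (27, 29). λ = (29 - 16)/(27 - 9) ≡ 13/18 mod 31. 18⁻¹ ≡ 19 (mod 31), so λ ≡ 30.
  x = λ² - 9 - 27 = 900 - 36 ≡ 27; y = λ·(9 - 27) - 16 ≡ 2. → (27, 2)
5P: (27, 2) + (27, 29): same x and y₁ ≡ -y₂, so the sum is the point at infinity.
5P = the point at infinity, so the order is 5.

5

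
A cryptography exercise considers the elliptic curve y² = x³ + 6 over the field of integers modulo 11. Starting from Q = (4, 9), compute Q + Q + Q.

O

Repeated addition: build up to 3Q.
2Q: tangent at (4, 9): λ = (3·4² + 0)/(2·9) ≡ 4/7. 7⁻¹ ≡ 8 (mod 11) since 7·8 = 56 ≡ 1, so λ ≡ 4·8 ≡ 10.
  x = λ² - 4 - 4 = 100 - 8 ≡ 4; y = λ·(4 - 4) - 9 ≡ 2. → (4, 2)
3Q: (4, 2) + (4, 9): same x and y₁ ≡ -y₂, so the sum is O.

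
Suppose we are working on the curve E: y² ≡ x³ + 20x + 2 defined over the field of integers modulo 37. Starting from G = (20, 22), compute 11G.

(23, 7)

Repeated addition: build up to 11G.
2G: tangent at (20, 22): λ = (3·20² + 20)/(2·22) ≡ 36/7. 7⁻¹ ≡ 16 (mod 37), so λ ≡ 36·16 ≡ 21.
  x = λ² - 20 - 20 = 441 - 40 ≡ 31; y = λ·(20 - 31) - 22 ≡ 6. → (31, 6)
3G: (31, 6) + (20, 22). λ = (22 - 6)/(20 - 31) ≡ 16/26 mod 37. 26⁻¹ ≡ 10 (mod 37), so λ ≡ 12.
  x = λ² - 31 - 20 = 144 - 51 ≡ 19; y = λ·(31 - 19) - 6 ≡ 27. → (19, 27)
4G: (19, 27) + (20, 22). λ = (22 - 27)/(20 - 19) ≡ 32/1 mod 37. 1⁻¹ ≡ 1 (mod 37) since 1·1 = 1 ≡ 1, so λ ≡ 32.
  x = λ² - 19 - 20 = 1024 - 39 ≡ 23; y = λ·(19 - 23) - 27 ≡ 30. → (23, 30)
5G: (23, 30) + (20, 22). λ = (22 - 30)/(20 - 23) ≡ 29/34 mod 37. 34⁻¹ ≡ 12 (mod 37), so λ ≡ 15.
  x = λ² - 23 - 20 = 225 - 43 ≡ 34; y = λ·(23 - 34) - 30 ≡ 27. → (34, 27)
6G: (34, 27) + (20, 22). λ = (22 - 27)/(20 - 34) ≡ 32/23 mod 37. 23⁻¹ ≡ 29 (mod 37), so λ ≡ 3.
  x = λ² - 34 - 20 = 9 - 54 ≡ 29; y = λ·(34 - 29) - 27 ≡ 25. → (29, 25)
7G: (29, 25) + (20, 22). λ = (22 - 25)/(20 - 29) ≡ 34/28 mod 37. 28⁻¹ ≡ 4 (mod 37) since 28·4 = 112 ≡ 1, so λ ≡ 25.
  x = λ² - 29 - 20 = 625 - 49 ≡ 21; y = λ·(29 - 21) - 25 ≡ 27. → (21, 27)
8G: (21, 27) + (20, 22). λ = (22 - 27)/(20 - 21) ≡ 32/36 mod 37. 36⁻¹ ≡ 36 (mod 37) since 36·36 = 1296 ≡ 1, so λ ≡ 5.
  x = λ² - 21 - 20 = 25 - 41 ≡ 21; y = λ·(21 - 21) - 27 ≡ 10. → (21, 10)
9G: (21, 10) + (20, 22). λ = (22 - 10)/(20 - 21) ≡ 12/36 mod 37. 36⁻¹ ≡ 36 (mod 37), so λ ≡ 25.
  x = λ² - 21 - 20 = 625 - 41 ≡ 29; y = λ·(21 - 29) - 10 ≡ 12. → (29, 12)
10G: (29, 12) + (20, 22). λ = (22 - 12)/(20 - 29) ≡ 10/28 mod 37. 28⁻¹ ≡ 4 (mod 37), so λ ≡ 3.
  x = λ² - 29 - 20 = 9 - 49 ≡ 34; y = λ·(29 - 34) - 12 ≡ 10. → (34, 10)
11G: (34, 10) + (20, 22). λ = (22 - 10)/(20 - 34) ≡ 12/23 mod 37. 23⁻¹ ≡ 29 (mod 37), so λ ≡ 15.
  x = λ² - 34 - 20 = 225 - 54 ≡ 23; y = λ·(34 - 23) - 10 ≡ 7. → (23, 7)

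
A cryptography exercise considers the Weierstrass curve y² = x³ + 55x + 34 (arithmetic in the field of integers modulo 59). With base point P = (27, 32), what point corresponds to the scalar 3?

(34, 12)

Repeated addition: build up to 3P.
2P: tangent at (27, 32): λ = (3·27² + 55)/(2·32) ≡ 0/5. 5⁻¹ ≡ 12 (mod 59) since 5·12 = 60 ≡ 1, so λ ≡ 0·12 ≡ 0.
  x = λ² - 27 - 27 = 0 - 54 ≡ 5; y = λ·(27 - 5) - 32 ≡ 27. → (5, 27)
3P: (5, 27) + (27, 32). λ = (32 - 27)/(27 - 5) ≡ 5/22 mod 59. 22⁻¹ ≡ 51 (mod 59) since 22·51 = 1122 ≡ 1, so λ ≡ 19.
  x = λ² - 5 - 27 = 361 - 32 ≡ 34; y = λ·(5 - 34) - 27 ≡ 12. → (34, 12)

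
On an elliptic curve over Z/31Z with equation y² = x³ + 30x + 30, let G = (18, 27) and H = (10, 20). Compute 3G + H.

(24, 29)

First 3G:
Repeated addition: build up to 3G.
2G: tangent at (18, 27): λ = (3·18² + 30)/(2·27) ≡ 10/23. 23⁻¹ ≡ 27 (mod 31), so λ ≡ 10·27 ≡ 22.
  x = λ² - 18 - 18 = 484 - 36 ≡ 14; y = λ·(18 - 14) - 27 ≡ 30. → (14, 30)
3G: (14, 30) + (18, 27). λ = (27 - 30)/(18 - 14) ≡ 28/4 mod 31. 4⁻¹ ≡ 8 (mod 31), so λ ≡ 7.
  x = λ² - 14 - 18 = 49 - 32 ≡ 17; y = λ·(14 - 17) - 30 ≡ 11. → (17, 11)
3G = (17, 11).
Finally 3G + H:
(17, 11) + (10, 20). λ = (20 - 11)/(10 - 17) ≡ 9/24 mod 31. 24⁻¹ ≡ 22 (mod 31), so λ ≡ 12.
  x = λ² - 17 - 10 = 144 - 27 ≡ 24; y = λ·(17 - 24) - 11 ≡ 29. → (24, 29)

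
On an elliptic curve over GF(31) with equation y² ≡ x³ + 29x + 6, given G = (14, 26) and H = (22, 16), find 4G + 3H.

First 4G:
Repeated addition: build up to 4G.
2G: tangent at (14, 26): λ = (3·14² + 29)/(2·26) ≡ 28/21. 21⁻¹ ≡ 3 (mod 31), so λ ≡ 28·3 ≡ 22.
  x = λ² - 14 - 14 = 484 - 28 ≡ 22; y = λ·(14 - 22) - 26 ≡ 15. → (22, 15)
3G: (22, 15) + (14, 26). λ = (26 - 15)/(14 - 22) ≡ 11/23 mod 31. 23⁻¹ ≡ 27 (mod 31) since 23·27 = 621 ≡ 1, so λ ≡ 18.
  x = λ² - 22 - 14 = 324 - 36 ≡ 9; y = λ·(22 - 9) - 15 ≡ 2. → (9, 2)
4G: (9, 2) + (14, 26). λ = (26 - 2)/(14 - 9) ≡ 24/5 mod 31. 5⁻¹ ≡ 25 (mod 31), so λ ≡ 11.
  x = λ² - 9 - 14 = 121 - 23 ≡ 5; y = λ·(9 - 5) - 2 ≡ 11. → (5, 11)
4G = (5, 11).
Next 3H:
Repeated addition: build up to 3H.
2H: tangent at (22, 16): λ = (3·22² + 29)/(2·16) ≡ 24/1. 1⁻¹ ≡ 1 (mod 31), so λ ≡ 24·1 ≡ 24.
  x = λ² - 22 - 22 = 576 - 44 ≡ 5; y = λ·(22 - 5) - 16 ≡ 20. → (5, 20)
3H: (5, 20) + (22, 16). λ = (16 - 20)/(22 - 5) ≡ 27/17 mod 31. 17⁻¹ ≡ 11 (mod 31), so λ ≡ 18.
  x = λ² - 5 - 22 = 324 - 27 ≡ 18; y = λ·(5 - 18) - 20 ≡ 25. → (18, 25)
3H = (18, 25).
Finally 4G + 3H:
(5, 11) + (18, 25). λ = (25 - 11)/(18 - 5) ≡ 14/13 mod 31. 13⁻¹ ≡ 12 (mod 31), so λ ≡ 13.
  x = λ² - 5 - 18 = 169 - 23 ≡ 22; y = λ·(5 - 22) - 11 ≡ 16. → (22, 16)

(22, 16)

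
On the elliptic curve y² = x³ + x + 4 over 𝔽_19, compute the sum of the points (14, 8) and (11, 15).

(10, 8)

(14, 8) + (11, 15). λ = (15 - 8)/(11 - 14) ≡ 7/16 mod 19. 16⁻¹ ≡ 6 (mod 19) since 16·6 = 96 ≡ 1, so λ ≡ 4.
  x = λ² - 14 - 11 = 16 - 25 ≡ 10; y = λ·(14 - 10) - 8 ≡ 8. → (10, 8)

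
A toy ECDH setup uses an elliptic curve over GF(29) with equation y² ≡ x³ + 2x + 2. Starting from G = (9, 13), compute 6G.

(23, 8)

Repeated addition: build up to 6G.
2G: tangent at (9, 13): λ = (3·9² + 2)/(2·13) ≡ 13/26. 26⁻¹ ≡ 19 (mod 29) since 26·19 = 494 ≡ 1, so λ ≡ 13·19 ≡ 15.
  x = λ² - 9 - 9 = 225 - 18 ≡ 4; y = λ·(9 - 4) - 13 ≡ 4. → (4, 4)
3G: (4, 4) + (9, 13). λ = (13 - 4)/(9 - 4) ≡ 9/5 mod 29. 5⁻¹ ≡ 6 (mod 29), so λ ≡ 25.
  x = λ² - 4 - 9 = 625 - 13 ≡ 3; y = λ·(4 - 3) - 4 ≡ 21. → (3, 21)
4G: (3, 21) + (9, 13). λ = (13 - 21)/(9 - 3) ≡ 21/6 mod 29. 6⁻¹ ≡ 5 (mod 29), so λ ≡ 18.
  x = λ² - 3 - 9 = 324 - 12 ≡ 22; y = λ·(3 - 22) - 21 ≡ 14. → (22, 14)
5G: (22, 14) + (9, 13). λ = (13 - 14)/(9 - 22) ≡ 28/16 mod 29. 16⁻¹ ≡ 20 (mod 29), so λ ≡ 9.
  x = λ² - 22 - 9 = 81 - 31 ≡ 21; y = λ·(22 - 21) - 14 ≡ 24. → (21, 24)
6G: (21, 24) + (9, 13). λ = (13 - 24)/(9 - 21) ≡ 18/17 mod 29. 17⁻¹ ≡ 12 (mod 29), so λ ≡ 13.
  x = λ² - 21 - 9 = 169 - 30 ≡ 23; y = λ·(21 - 23) - 24 ≡ 8. → (23, 8)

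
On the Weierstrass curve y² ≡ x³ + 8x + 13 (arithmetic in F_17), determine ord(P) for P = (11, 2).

2P: tangent at (11, 2): λ = (3·11² + 8)/(2·2) ≡ 14/4. 4⁻¹ ≡ 13 (mod 17) since 4·13 = 52 ≡ 1, so λ ≡ 14·13 ≡ 12.
  x = λ² - 11 - 11 = 144 - 22 ≡ 3; y = λ·(11 - 3) - 2 ≡ 9. → (3, 9)
3P: (3, 9) + (11, 2). λ = (2 - 9)/(11 - 3) ≡ 10/8 mod 17. 8⁻¹ ≡ 15 (mod 17) since 8·15 = 120 ≡ 1, so λ ≡ 14.
  x = λ² - 3 - 11 = 196 - 14 ≡ 12; y = λ·(3 - 12) - 9 ≡ 1. → (12, 1)
4P: (12, 1) + (11, 2). λ = (2 - 1)/(11 - 12) ≡ 1/16 mod 17. 16⁻¹ ≡ 16 (mod 17), so λ ≡ 16.
  x = λ² - 12 - 11 = 256 - 23 ≡ 12; y = λ·(12 - 12) - 1 ≡ 16. → (12, 16)
5P: (12, 16) + (11, 2). λ = (2 - 16)/(11 - 12) ≡ 3/16 mod 17. 16⁻¹ ≡ 16 (mod 17), so λ ≡ 14.
  x = λ² - 12 - 11 = 196 - 23 ≡ 3; y = λ·(12 - 3) - 16 ≡ 8. → (3, 8)
6P: (3, 8) + (11, 2). λ = (2 - 8)/(11 - 3) ≡ 11/8 mod 17. 8⁻¹ ≡ 15 (mod 17), so λ ≡ 12.
  x = λ² - 3 - 11 = 144 - 14 ≡ 11; y = λ·(3 - 11) - 8 ≡ 15. → (11, 15)
7P: (11, 15) + (11, 2): same x and y₁ ≡ -y₂, so the sum is O.
7P = O, so the order is 7.

7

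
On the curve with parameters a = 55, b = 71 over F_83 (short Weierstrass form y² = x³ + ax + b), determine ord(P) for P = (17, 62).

2P: tangent at (17, 62): λ = (3·17² + 55)/(2·62) ≡ 9/41. 41⁻¹ ≡ 81 (mod 83) since 41·81 = 3321 ≡ 1, so λ ≡ 9·81 ≡ 65.
  x = λ² - 17 - 17 = 4225 - 34 ≡ 41; y = λ·(17 - 41) - 62 ≡ 38. → (41, 38)
3P: (41, 38) + (17, 62). λ = (62 - 38)/(17 - 41) ≡ 24/59 mod 83. 59⁻¹ ≡ 38 (mod 83), so λ ≡ 82.
  x = λ² - 41 - 17 = 6724 - 58 ≡ 26; y = λ·(41 - 26) - 38 ≡ 30. → (26, 30)
4P: (26, 30) + (17, 62). λ = (62 - 30)/(17 - 26) ≡ 32/74 mod 83. 74⁻¹ ≡ 46 (mod 83), so λ ≡ 61.
  x = λ² - 26 - 17 = 3721 - 43 ≡ 26; y = λ·(26 - 26) - 30 ≡ 53. → (26, 53)
5P: (26, 53) + (17, 62). λ = (62 - 53)/(17 - 26) ≡ 9/74 mod 83. 74⁻¹ ≡ 46 (mod 83), so λ ≡ 82.
  x = λ² - 26 - 17 = 6724 - 43 ≡ 41; y = λ·(26 - 41) - 53 ≡ 45. → (41, 45)
6P: (41, 45) + (17, 62). λ = (62 - 45)/(17 - 41) ≡ 17/59 mod 83. 59⁻¹ ≡ 38 (mod 83), so λ ≡ 65.
  x = λ² - 41 - 17 = 4225 - 58 ≡ 17; y = λ·(41 - 17) - 45 ≡ 21. → (17, 21)
7P: (17, 21) + (17, 62): same x and y₁ ≡ -y₂, so the sum is 𝒪.
7P = 𝒪, so the order is 7.

7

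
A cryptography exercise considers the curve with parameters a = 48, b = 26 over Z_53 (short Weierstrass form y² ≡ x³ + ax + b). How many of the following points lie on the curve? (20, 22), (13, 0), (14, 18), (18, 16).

(20, 22): 22² ≡ 7, rhs ≡ 29 → off.
(13, 0): 0² ≡ 0, rhs ≡ 38 → off.
(14, 18): 18² ≡ 6, rhs ≡ 50 → off.
(18, 16): 16² ≡ 44, rhs ≡ 44 → on.

1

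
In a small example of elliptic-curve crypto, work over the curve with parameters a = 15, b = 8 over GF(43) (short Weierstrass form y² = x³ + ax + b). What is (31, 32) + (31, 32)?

(19, 33)

tangent at (31, 32): λ = (3·31² + 15)/(2·32) ≡ 17/21. 21⁻¹ ≡ 41 (mod 43), so λ ≡ 17·41 ≡ 9.
  x = λ² - 31 - 31 = 81 - 62 ≡ 19; y = λ·(31 - 19) - 32 ≡ 33. → (19, 33)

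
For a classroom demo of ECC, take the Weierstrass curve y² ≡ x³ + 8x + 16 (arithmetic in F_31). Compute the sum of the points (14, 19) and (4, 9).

(14, 19) + (4, 9). λ = (9 - 19)/(4 - 14) ≡ 21/21 mod 31. 21⁻¹ ≡ 3 (mod 31) since 21·3 = 63 ≡ 1, so λ ≡ 1.
  x = λ² - 14 - 4 = 1 - 18 ≡ 14; y = λ·(14 - 14) - 19 ≡ 12. → (14, 12)

(14, 12)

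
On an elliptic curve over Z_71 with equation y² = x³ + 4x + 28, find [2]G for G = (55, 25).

tangent at (55, 25): λ = (3·55² + 4)/(2·25) ≡ 62/50. 50⁻¹ ≡ 27 (mod 71), so λ ≡ 62·27 ≡ 41.
  x = λ² - 55 - 55 = 1681 - 110 ≡ 9; y = λ·(55 - 9) - 25 ≡ 15. → (9, 15)

(9, 15)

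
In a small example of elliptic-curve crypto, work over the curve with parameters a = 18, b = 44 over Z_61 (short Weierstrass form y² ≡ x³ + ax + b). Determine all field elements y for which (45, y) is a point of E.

28, 33

x³ + 18x + 44 = 91979 ≡ 52 (mod 61).
Square roots of 52 mod 61: 28 and 33 (since 28² = 784 ≡ 52).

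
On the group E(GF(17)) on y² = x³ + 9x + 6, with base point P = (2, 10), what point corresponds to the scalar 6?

Double-and-add on 6 = (110)₂. Start with P = (2, 10) for the leading 1-bit.
double: tangent at (2, 10): λ = (3·2² + 9)/(2·10) ≡ 4/3. 3⁻¹ ≡ 6 (mod 17), so λ ≡ 4·6 ≡ 7.
  x = λ² - 2 - 2 = 49 - 4 ≡ 11; y = λ·(2 - 11) - 10 ≡ 12. → (11, 12)
add P: (11, 12) + (2, 10). λ = (10 - 12)/(2 - 11) ≡ 15/8 mod 17. 8⁻¹ ≡ 15 (mod 17), so λ ≡ 4.
  x = λ² - 11 - 2 = 16 - 13 ≡ 3; y = λ·(11 - 3) - 12 ≡ 3. → (3, 3)
double: tangent at (3, 3): λ = (3·3² + 9)/(2·3) ≡ 2/6. 6⁻¹ ≡ 3 (mod 17), so λ ≡ 2·3 ≡ 6.
  x = λ² - 3 - 3 = 36 - 6 ≡ 13; y = λ·(3 - 13) - 3 ≡ 5. → (13, 5)

(13, 5)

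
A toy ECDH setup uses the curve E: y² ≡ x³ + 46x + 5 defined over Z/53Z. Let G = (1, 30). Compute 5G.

Double-and-add on 5 = (101)₂. Start with G = (1, 30) for the leading 1-bit.
double: tangent at (1, 30): λ = (3·1² + 46)/(2·30) ≡ 49/7. 7⁻¹ ≡ 38 (mod 53), so λ ≡ 49·38 ≡ 7.
  x = λ² - 1 - 1 = 49 - 2 ≡ 47; y = λ·(1 - 47) - 30 ≡ 19. → (47, 19)
double: tangent at (47, 19): λ = (3·47² + 46)/(2·19) ≡ 48/38. 38⁻¹ ≡ 7 (mod 53) since 38·7 = 266 ≡ 1, so λ ≡ 48·7 ≡ 18.
  x = λ² - 47 - 47 = 324 - 94 ≡ 18; y = λ·(47 - 18) - 19 ≡ 26. → (18, 26)
add G: (18, 26) + (1, 30). λ = (30 - 26)/(1 - 18) ≡ 4/36 mod 53. 36⁻¹ ≡ 28 (mod 53), so λ ≡ 6.
  x = λ² - 18 - 1 = 36 - 19 ≡ 17; y = λ·(18 - 17) - 26 ≡ 33. → (17, 33)

(17, 33)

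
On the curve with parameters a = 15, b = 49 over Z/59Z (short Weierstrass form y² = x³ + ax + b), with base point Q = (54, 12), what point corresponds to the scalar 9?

Double-and-add on 9 = (1001)₂. Start with Q = (54, 12) for the leading 1-bit.
double: tangent at (54, 12): λ = (3·54² + 15)/(2·12) ≡ 31/24. 24⁻¹ ≡ 32 (mod 59), so λ ≡ 31·32 ≡ 48.
  x = λ² - 54 - 54 = 2304 - 108 ≡ 13; y = λ·(54 - 13) - 12 ≡ 9. → (13, 9)
double: tangent at (13, 9): λ = (3·13² + 15)/(2·9) ≡ 50/18. 18⁻¹ ≡ 23 (mod 59) since 18·23 = 414 ≡ 1, so λ ≡ 50·23 ≡ 29.
  x = λ² - 13 - 13 = 841 - 26 ≡ 48; y = λ·(13 - 48) - 9 ≡ 38. → (48, 38)
double: tangent at (48, 38): λ = (3·48² + 15)/(2·38) ≡ 24/17. 17⁻¹ ≡ 7 (mod 59), so λ ≡ 24·7 ≡ 50.
  x = λ² - 48 - 48 = 2500 - 96 ≡ 44; y = λ·(48 - 44) - 38 ≡ 44. → (44, 44)
add Q: (44, 44) + (54, 12). λ = (12 - 44)/(54 - 44) ≡ 27/10 mod 59. 10⁻¹ ≡ 6 (mod 59) since 10·6 = 60 ≡ 1, so λ ≡ 44.
  x = λ² - 44 - 54 = 1936 - 98 ≡ 9; y = λ·(44 - 9) - 44 ≡ 21. → (9, 21)

(9, 21)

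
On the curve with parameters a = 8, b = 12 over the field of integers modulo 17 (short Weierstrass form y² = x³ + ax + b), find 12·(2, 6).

Write Q = (2, 6).
Repeated addition: build up to 12Q.
2Q: tangent at (2, 6): λ = (3·2² + 8)/(2·6) ≡ 3/12. 12⁻¹ ≡ 10 (mod 17), so λ ≡ 3·10 ≡ 13.
  x = λ² - 2 - 2 = 169 - 4 ≡ 12; y = λ·(2 - 12) - 6 ≡ 0. → (12, 0)
3Q: (12, 0) + (2, 6). λ = (6 - 0)/(2 - 12) ≡ 6/7 mod 17. 7⁻¹ ≡ 5 (mod 17), so λ ≡ 13.
  x = λ² - 12 - 2 = 169 - 14 ≡ 2; y = λ·(12 - 2) - 0 ≡ 11. → (2, 11)
4Q: (2, 11) + (2, 6): same x and y₁ ≡ -y₂, so the sum is O.
5Q: O + (2, 6) = (2, 6) (identity).
6Q: tangent at (2, 6): λ = (3·2² + 8)/(2·6) ≡ 3/12. 12⁻¹ ≡ 10 (mod 17), so λ ≡ 3·10 ≡ 13.
  x = λ² - 2 - 2 = 169 - 4 ≡ 12; y = λ·(2 - 12) - 6 ≡ 0. → (12, 0)
7Q: (12, 0) + (2, 6). λ = (6 - 0)/(2 - 12) ≡ 6/7 mod 17. 7⁻¹ ≡ 5 (mod 17), so λ ≡ 13.
  x = λ² - 12 - 2 = 169 - 14 ≡ 2; y = λ·(12 - 2) - 0 ≡ 11. → (2, 11)
8Q: (2, 11) + (2, 6): same x and y₁ ≡ -y₂, so the sum is O.
9Q: O + (2, 6) = (2, 6) (identity).
10Q: tangent at (2, 6): λ = (3·2² + 8)/(2·6) ≡ 3/12. 12⁻¹ ≡ 10 (mod 17), so λ ≡ 3·10 ≡ 13.
  x = λ² - 2 - 2 = 169 - 4 ≡ 12; y = λ·(2 - 12) - 6 ≡ 0. → (12, 0)
11Q: (12, 0) + (2, 6). λ = (6 - 0)/(2 - 12) ≡ 6/7 mod 17. 7⁻¹ ≡ 5 (mod 17), so λ ≡ 13.
  x = λ² - 12 - 2 = 169 - 14 ≡ 2; y = λ·(12 - 2) - 0 ≡ 11. → (2, 11)
12Q: (2, 11) + (2, 6): same x and y₁ ≡ -y₂, so the sum is O.

O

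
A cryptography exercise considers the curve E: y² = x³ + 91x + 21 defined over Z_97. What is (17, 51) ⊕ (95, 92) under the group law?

(17, 51) + (95, 92). λ = (92 - 51)/(95 - 17) ≡ 41/78 mod 97. 78⁻¹ ≡ 51 (mod 97), so λ ≡ 54.
  x = λ² - 17 - 95 = 2916 - 112 ≡ 88; y = λ·(17 - 88) - 51 ≡ 92. → (88, 92)

(88, 92)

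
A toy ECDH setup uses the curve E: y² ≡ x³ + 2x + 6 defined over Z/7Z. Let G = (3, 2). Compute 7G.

Repeated addition: build up to 7G.
2G: tangent at (3, 2): λ = (3·3² + 2)/(2·2) ≡ 1/4. 4⁻¹ ≡ 2 (mod 7) since 4·2 = 8 ≡ 1, so λ ≡ 1·2 ≡ 2.
  x = λ² - 3 - 3 = 4 - 6 ≡ 5; y = λ·(3 - 5) - 2 ≡ 1. → (5, 1)
3G: (5, 1) + (3, 2). λ = (2 - 1)/(3 - 5) ≡ 1/5 mod 7. 5⁻¹ ≡ 3 (mod 7) since 5·3 = 15 ≡ 1, so λ ≡ 3.
  x = λ² - 5 - 3 = 9 - 8 ≡ 1; y = λ·(5 - 1) - 1 ≡ 4. → (1, 4)
4G: (1, 4) + (3, 2). λ = (2 - 4)/(3 - 1) ≡ 5/2 mod 7. 2⁻¹ ≡ 4 (mod 7), so λ ≡ 6.
  x = λ² - 1 - 3 = 36 - 4 ≡ 4; y = λ·(1 - 4) - 4 ≡ 6. → (4, 6)
5G: (4, 6) + (3, 2). λ = (2 - 6)/(3 - 4) ≡ 3/6 mod 7. 6⁻¹ ≡ 6 (mod 7), so λ ≡ 4.
  x = λ² - 4 - 3 = 16 - 7 ≡ 2; y = λ·(4 - 2) - 6 ≡ 2. → (2, 2)
6G: (2, 2) + (3, 2). λ = (2 - 2)/(3 - 2) ≡ 0/1 mod 7. 1⁻¹ ≡ 1 (mod 7), so λ ≡ 0.
  x = λ² - 2 - 3 = 0 - 5 ≡ 2; y = λ·(2 - 2) - 2 ≡ 5. → (2, 5)
7G: (2, 5) + (3, 2). λ = (2 - 5)/(3 - 2) ≡ 4/1 mod 7. 1⁻¹ ≡ 1 (mod 7) since 1·1 = 1 ≡ 1, so λ ≡ 4.
  x = λ² - 2 - 3 = 16 - 5 ≡ 4; y = λ·(2 - 4) - 5 ≡ 1. → (4, 1)

(4, 1)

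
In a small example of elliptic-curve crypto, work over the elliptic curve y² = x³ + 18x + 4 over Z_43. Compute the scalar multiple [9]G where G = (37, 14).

(27, 36)

Double-and-add on 9 = (1001)₂. Start with G = (37, 14) for the leading 1-bit.
double: tangent at (37, 14): λ = (3·37² + 18)/(2·14) ≡ 40/28. 28⁻¹ ≡ 20 (mod 43), so λ ≡ 40·20 ≡ 26.
  x = λ² - 37 - 37 = 676 - 74 ≡ 0; y = λ·(37 - 0) - 14 ≡ 2. → (0, 2)
double: tangent at (0, 2): λ = (3·0² + 18)/(2·2) ≡ 18/4. 4⁻¹ ≡ 11 (mod 43) since 4·11 = 44 ≡ 1, so λ ≡ 18·11 ≡ 26.
  x = λ² - 0 - 0 = 676 - 0 ≡ 31; y = λ·(0 - 31) - 2 ≡ 9. → (31, 9)
double: tangent at (31, 9): λ = (3·31² + 18)/(2·9) ≡ 20/18. 18⁻¹ ≡ 12 (mod 43) since 18·12 = 216 ≡ 1, so λ ≡ 20·12 ≡ 25.
  x = λ² - 31 - 31 = 625 - 62 ≡ 4; y = λ·(31 - 4) - 9 ≡ 21. → (4, 21)
add G: (4, 21) + (37, 14). λ = (14 - 21)/(37 - 4) ≡ 36/33 mod 43. 33⁻¹ ≡ 30 (mod 43), so λ ≡ 5.
  x = λ² - 4 - 37 = 25 - 41 ≡ 27; y = λ·(4 - 27) - 21 ≡ 36. → (27, 36)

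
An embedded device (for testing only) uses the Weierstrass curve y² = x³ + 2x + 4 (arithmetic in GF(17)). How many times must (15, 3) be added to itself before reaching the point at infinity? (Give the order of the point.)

8

2P: tangent at (15, 3): λ = (3·15² + 2)/(2·3) ≡ 14/6. 6⁻¹ ≡ 3 (mod 17), so λ ≡ 14·3 ≡ 8.
  x = λ² - 15 - 15 = 64 - 30 ≡ 0; y = λ·(15 - 0) - 3 ≡ 15. → (0, 15)
3P: (0, 15) + (15, 3). λ = (3 - 15)/(15 - 0) ≡ 5/15 mod 17. 15⁻¹ ≡ 8 (mod 17) since 15·8 = 120 ≡ 1, so λ ≡ 6.
  x = λ² - 0 - 15 = 36 - 15 ≡ 4; y = λ·(0 - 4) - 15 ≡ 12. → (4, 12)
4P: (4, 12) + (15, 3). λ = (3 - 12)/(15 - 4) ≡ 8/11 mod 17. 11⁻¹ ≡ 14 (mod 17) since 11·14 = 154 ≡ 1, so λ ≡ 10.
  x = λ² - 4 - 15 = 100 - 19 ≡ 13; y = λ·(4 - 13) - 12 ≡ 0. → (13, 0)
5P: (13, 0) + (15, 3). λ = (3 - 0)/(15 - 13) ≡ 3/2 mod 17. 2⁻¹ ≡ 9 (mod 17) since 2·9 = 18 ≡ 1, so λ ≡ 10.
  x = λ² - 13 - 15 = 100 - 28 ≡ 4; y = λ·(13 - 4) - 0 ≡ 5. → (4, 5)
6P: (4, 5) + (15, 3). λ = (3 - 5)/(15 - 4) ≡ 15/11 mod 17. 11⁻¹ ≡ 14 (mod 17) since 11·14 = 154 ≡ 1, so λ ≡ 6.
  x = λ² - 4 - 15 = 36 - 19 ≡ 0; y = λ·(4 - 0) - 5 ≡ 2. → (0, 2)
7P: (0, 2) + (15, 3). λ = (3 - 2)/(15 - 0) ≡ 1/15 mod 17. 15⁻¹ ≡ 8 (mod 17) since 15·8 = 120 ≡ 1, so λ ≡ 8.
  x = λ² - 0 - 15 = 64 - 15 ≡ 15; y = λ·(0 - 15) - 2 ≡ 14. → (15, 14)
8P: (15, 14) + (15, 3): same x and y₁ ≡ -y₂, so the sum is the point at infinity.
8P = the point at infinity, so the order is 8.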